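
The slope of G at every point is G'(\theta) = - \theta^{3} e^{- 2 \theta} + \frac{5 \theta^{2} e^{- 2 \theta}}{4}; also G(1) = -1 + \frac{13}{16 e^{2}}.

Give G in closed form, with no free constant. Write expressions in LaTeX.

G'(\theta) has the shape u'v + uv' for u = \frac{\theta^{3}}{2} + \frac{\theta^{2}}{8} + \frac{\theta}{8} + \frac{1}{16} and v = e^{- 2 \theta} — it is the derivative of the product u*v.
A general antiderivative is \frac{\left(8 \theta^{3} + 2 \theta^{2} + 2 \theta + 1\right) e^{- 2 \theta}}{16} + C.
The condition gives C = -1 + \frac{13}{16 e^{2}} - (\frac{13}{16 e^{2}}) = -1.
So G(\theta) = \frac{\theta^{3} e^{- 2 \theta}}{2} + \frac{\theta^{2} e^{- 2 \theta}}{8} + \frac{\theta e^{- 2 \theta}}{8} - 1 + \frac{e^{- 2 \theta}}{16}.
Check: d/d\theta[\frac{\theta^{3} e^{- 2 \theta}}{2} + \frac{\theta^{2} e^{- 2 \theta}}{8} + \frac{\theta e^{- 2 \theta}}{8} - 1 + \frac{e^{- 2 \theta}}{16}] = \frac{\left(- 4 \theta^{3} + 5 \theta^{2}\right) e^{- 2 \theta}}{4}, which equals G'(\theta).

G(\theta) = \frac{\theta^{3} e^{- 2 \theta}}{2} + \frac{\theta^{2} e^{- 2 \theta}}{8} + \frac{\theta e^{- 2 \theta}}{8} - 1 + \frac{e^{- 2 \theta}}{16}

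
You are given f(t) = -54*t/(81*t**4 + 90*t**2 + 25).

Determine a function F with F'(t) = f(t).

An antiderivative is F(t) = 3/(9*t**2 + 5).

f matches the chain-rule pattern g'(h)*h' with inner function h(t) = 3*t**2 + 5/3; substituting u = h(t) collapses the integral.
Check: d/dt[3/(9*t**2 + 5)] = -54*t/(81*t**4 + 90*t**2 + 25) = f(t).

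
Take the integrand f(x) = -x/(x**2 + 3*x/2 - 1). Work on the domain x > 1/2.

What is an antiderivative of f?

An antiderivative is F(x) = -log(x - 1/2)/5 - 4*log(x + 2)/5.

The denominator factors as (x + 2)*(2*x - 1); partial fractions split f into directly integrable pieces: -2/(5*(2*x - 1)) - 4/(5*(x + 2)).
Check: d/dx[-log(x - 1/2)/5 - 4*log(x + 2)/5] = -2*x/(2*x**2 + 3*x - 2), which equals f(x).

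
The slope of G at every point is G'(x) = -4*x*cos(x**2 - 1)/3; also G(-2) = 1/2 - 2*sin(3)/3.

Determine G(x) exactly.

G(x) = (3 - 4*sin(x**2 - 1))/6

G'(x) matches the chain-rule pattern g'(h)*h' with inner function h(x) = x**2 - 1; substituting u = h(x) collapses the integral.
A general antiderivative is -2*sin(x**2 - 1)/3 + C.
The condition gives C = 1/2 - 2*sin(3)/3 - (-2*sin(3)/3) = 1/2.
So G(x) = (3 - 4*sin(x**2 - 1))/6.
Check: d/dx[(3 - 4*sin(x**2 - 1))/6] = -4*x*cos(x**2 - 1)/3 = G'(x).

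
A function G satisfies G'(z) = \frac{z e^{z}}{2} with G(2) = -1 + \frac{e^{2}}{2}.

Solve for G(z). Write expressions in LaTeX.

Recognize the product-rule pattern: G'(z) = u'v + uv' with u = \frac{z}{2} - \frac{1}{2}, v = e^{z}, so integration by parts undoes it.
A general antiderivative is \frac{\left(z - 1\right) e^{z}}{2} + C.
The condition gives C = -1 + \frac{e^{2}}{2} - (\frac{e^{2}}{2}) = -1.
So G(z) = \frac{\left(z - 1\right) e^{z}}{2} - 1.
Check: d/dz[\frac{\left(z - 1\right) e^{z}}{2} - 1] = \frac{z e^{z}}{2} = G'(z).

G(z) = \frac{\left(z - 1\right) e^{z}}{2} - 1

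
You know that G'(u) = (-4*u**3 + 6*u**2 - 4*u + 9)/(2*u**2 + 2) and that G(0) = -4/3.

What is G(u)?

G(u) = -(6*u**2 - 18*u - 9*atan(u) + 8)/6

The proposed G(u) is checked by its d/du: the result must match the given G'(u).
A general antiderivative is -u**2 + 3*u + 3*atan(u)/2 - 4/3 + C.
The condition gives C = -4/3 - (-4/3) = 0.
So G(u) = -(6*u**2 - 18*u - 9*atan(u) + 8)/6.
Check: d/du[-(6*u**2 - 18*u - 9*atan(u) + 8)/6] = (-4*u**3 + 6*u**2 - 4*u + 9)/(2*u**2 + 2) = G'(u).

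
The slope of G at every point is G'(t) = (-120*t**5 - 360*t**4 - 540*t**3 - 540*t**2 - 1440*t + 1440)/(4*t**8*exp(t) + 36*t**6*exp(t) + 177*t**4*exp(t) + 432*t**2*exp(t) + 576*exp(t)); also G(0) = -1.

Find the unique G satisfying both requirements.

Since d/dt undoes antidifferentiation here, G(t) must give back the stated G'(t).
A general antiderivative is 10*t*exp(-t)/(t**4/3 + 3*t**2/2 + 4) + C.
The condition gives C = -1 - (0) = -1.
So G(t) = 10*t*exp(-t)/(t**4/3 + 3*t**2/2 + 4) - 1.
Check: d/dt[10*t*exp(-t)/(t**4/3 + 3*t**2/2 + 4) - 1] = (-120*t**5 - 360*t**4 - 540*t**3 - 540*t**2 - 1440*t + 1440)/(4*t**8*exp(t) + 36*t**6*exp(t) + 177*t**4*exp(t) + 432*t**2*exp(t) + 576*exp(t)) = G'(t).

G(t) = 10*t*exp(-t)/(t**4/3 + 3*t**2/2 + 4) - 1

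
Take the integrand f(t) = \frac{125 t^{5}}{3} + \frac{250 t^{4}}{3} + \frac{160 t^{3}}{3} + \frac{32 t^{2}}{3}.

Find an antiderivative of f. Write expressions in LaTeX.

An antiderivative is F(t) = \frac{3 \left(\frac{5 t^{2}}{3} + \frac{4 t}{3}\right)^{3}}{2}.

f matches the chain-rule pattern g'(h)*h' with inner function h(t) = \frac{5 t^{2}}{3} + \frac{4 t}{3}; substituting u = h(t) collapses the integral.
Check: d/dt[\frac{3 \left(\frac{5 t^{2}}{3} + \frac{4 t}{3}\right)^{3}}{2}] = \frac{125 t^{5}}{3} + \frac{250 t^{4}}{3} + \frac{160 t^{3}}{3} + \frac{32 t^{2}}{3} = f(t).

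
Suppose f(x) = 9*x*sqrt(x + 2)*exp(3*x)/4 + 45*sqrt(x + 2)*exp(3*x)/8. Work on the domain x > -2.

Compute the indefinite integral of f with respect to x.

Recognize the product-rule pattern: f = u'v + uv' with u = 3*(x + 2)**(3/2)/4, v = exp(3*x), so integration by parts undoes it.
Check: d/dx[3*(x + 2)**(3/2)*exp(3*x)/4] = 9*x*sqrt(x + 2)*exp(3*x)/4 + 45*sqrt(x + 2)*exp(3*x)/8 = f(x).

F(x) = 3*(x + 2)**(3/2)*exp(3*x)/4 + C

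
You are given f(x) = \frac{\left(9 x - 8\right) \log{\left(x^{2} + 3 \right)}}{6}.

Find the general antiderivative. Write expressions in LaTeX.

F(x) = \frac{9 x^{2} \log{\left(x^{2} + 3 \right)} - 9 x^{2} - 16 x \log{\left(x^{2} + 3 \right)} + 32 x + 27 \log{\left(x^{2} + 3 \right)} - 32 \sqrt{3} \operatorname{atan}{\left(\frac{\sqrt{3} x}{3} \right)}}{12} + C

A first test for any F(x): its x-derivative must equal f(x) identically.
Check: d/dx[\frac{9 x^{2} \log{\left(x^{2} + 3 \right)} - 9 x^{2} - 16 x \log{\left(x^{2} + 3 \right)} + 32 x + 27 \log{\left(x^{2} + 3 \right)} - 32 \sqrt{3} \operatorname{atan}{\left(\frac{\sqrt{3} x}{3} \right)}}{12}] = \frac{3 x \log{\left(x^{2} + 3 \right)}}{2} - \frac{4 \log{\left(x^{2} + 3 \right)}}{3}, which equals f(x).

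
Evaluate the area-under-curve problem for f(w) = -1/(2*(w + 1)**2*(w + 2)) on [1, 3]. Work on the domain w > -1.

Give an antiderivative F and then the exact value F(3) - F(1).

Antiderivative: F(w) = (w*log(w + 1) - w*log(w + 2) + log(w + 1) - log(w + 2) + 1)/(2*(w + 1)); value = -log(5)/2 - log(2)/2 - 1/8 + log(3)/2 + log(4)/2

Factor the denominator (2*(w + 1)**2*(w + 2)) and decompose: f = -1/(2*(w + 2)) + 1/(2*(w + 1)) - 1/(2*(w + 1)**2); each piece integrates to a log, atan, or power term.
F(w) = (w*log(w + 1) - w*log(w + 2) + log(w + 1) - log(w + 2) + 1)/(2*(w + 1)) is an antiderivative of f.
Check: d/dw[(w*log(w + 1) - w*log(w + 2) + log(w + 1) - log(w + 2) + 1)/(2*(w + 1))] = -1/(2*w**3 + 8*w**2 + 10*w + 4), which equals f(w).
F(3) = -log(5)/2 + 1/8 + log(4)/2; F(1) = -log(3)/2 + 1/4 + log(2)/2.
Integral = F(3) - F(1) = -log(5)/2 - log(2)/2 - 1/8 + log(3)/2 + log(4)/2.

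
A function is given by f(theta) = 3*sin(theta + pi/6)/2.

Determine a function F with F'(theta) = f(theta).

An antiderivative is F(theta) = -3*cos(theta + pi/6)/2.

For F(theta) to be correct the identity F'(theta) - f(theta) = 0 must hold.
Check: d/dtheta[-3*cos(theta + pi/6)/2] = 3*sin(theta + pi/6)/2 = f(theta).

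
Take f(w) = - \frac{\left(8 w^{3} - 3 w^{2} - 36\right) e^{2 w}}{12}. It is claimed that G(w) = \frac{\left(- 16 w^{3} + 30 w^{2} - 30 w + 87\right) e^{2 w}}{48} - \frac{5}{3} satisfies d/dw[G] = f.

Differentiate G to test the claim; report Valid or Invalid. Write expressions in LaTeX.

Valid. The derivative of G reproduces f.

d/dw[G] = - \frac{2 w^{3} e^{2 w}}{3} + \frac{w^{2} e^{2 w}}{4} + 3 e^{2 w}
This equals f(w) exactly, so the claim holds.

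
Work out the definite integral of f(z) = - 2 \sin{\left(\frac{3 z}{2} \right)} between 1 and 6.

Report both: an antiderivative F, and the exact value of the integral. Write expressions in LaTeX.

Antiderivative: F(z) = \frac{4 \cos{\left(\frac{3 z}{2} \right)}}{3}; value = \frac{4 \cos{\left(9 \right)}}{3} - \frac{4 \cos{\left(\frac{3}{2} \right)}}{3}

An antiderivative F(z) passes only if d/dz[F] lands on f(z) exactly.
F(z) = \frac{4 \cos{\left(\frac{3 z}{2} \right)}}{3} is an antiderivative of f.
Check: d/dz[\frac{4 \cos{\left(\frac{3 z}{2} \right)}}{3}] = - 2 \sin{\left(\frac{3 z}{2} \right)} = f(z).
F(6) = \frac{4 \cos{\left(9 \right)}}{3}; F(1) = \frac{4 \cos{\left(\frac{3}{2} \right)}}{3}.
Integral = F(6) - F(1) = \frac{4 \cos{\left(9 \right)}}{3} - \frac{4 \cos{\left(\frac{3}{2} \right)}}{3}.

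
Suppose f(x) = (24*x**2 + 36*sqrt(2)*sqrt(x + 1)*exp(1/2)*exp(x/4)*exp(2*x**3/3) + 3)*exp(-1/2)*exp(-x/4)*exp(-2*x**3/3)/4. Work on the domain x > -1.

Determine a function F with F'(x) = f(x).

An antiderivative is F(x) = 3*(2*sqrt(2)*x*sqrt(x + 1) + 2*sqrt(2)*sqrt(x + 1) - exp(-1/2)*exp(-x/4)*exp(-2*x**3/3)).

An antiderivative F(x) passes only if d/dx[F] lands on f(x) exactly.
Check: d/dx[3*(2*sqrt(2)*x*sqrt(x + 1) + 2*sqrt(2)*sqrt(x + 1) - exp(-1/2)*exp(-x/4)*exp(-2*x**3/3))] = (24*x**2*sqrt(x + 1) + 36*sqrt(2)*x*exp(1/2)*exp(x/4)*exp(2*x**3/3) + 3*sqrt(x + 1) + 36*sqrt(2)*exp(1/2)*exp(x/4)*exp(2*x**3/3))*exp(-1/2)*exp(-x/4)*exp(-2*x**3/3)/(4*sqrt(x + 1)), which equals f(x).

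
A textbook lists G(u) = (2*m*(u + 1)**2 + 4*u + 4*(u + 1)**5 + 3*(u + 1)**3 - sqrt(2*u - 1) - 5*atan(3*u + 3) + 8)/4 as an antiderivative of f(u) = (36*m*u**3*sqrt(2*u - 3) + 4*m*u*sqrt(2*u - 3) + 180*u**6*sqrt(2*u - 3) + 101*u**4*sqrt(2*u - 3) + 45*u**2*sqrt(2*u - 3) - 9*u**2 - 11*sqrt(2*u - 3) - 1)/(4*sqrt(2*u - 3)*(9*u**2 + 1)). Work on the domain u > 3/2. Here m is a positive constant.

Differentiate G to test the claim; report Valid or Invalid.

d/du[G] = (36*m*u**3*sqrt(2*u - 1) + 108*m*u**2*sqrt(2*u - 1) + 112*m*u*sqrt(2*u - 1) + 40*m*sqrt(2*u - 1) + 180*u**6*sqrt(2*u - 1) + 1080*u**5*sqrt(2*u - 1) + 2801*u**4*sqrt(2*u - 1) + 4004*u**3*sqrt(2*u - 1) + 3351*u**2*sqrt(2*u - 1) - 9*u**2 + 1574*u*sqrt(2*u - 1) - 18*u + 315*sqrt(2*u - 1) - 10)/(36*u**2*sqrt(2*u - 1) + 72*u*sqrt(2*u - 1) + 40*sqrt(2*u - 1))
d/du[G] - f(u) = (324*m*u**4*sqrt(2*u - 3)*sqrt(2*u - 1) + 648*m*u**3*sqrt(2*u - 3)*sqrt(2*u - 1) + 396*m*u**2*sqrt(2*u - 3)*sqrt(2*u - 1) + 72*m*u*sqrt(2*u - 3)*sqrt(2*u - 1) + 40*m*sqrt(2*u - 3)*sqrt(2*u - 1) + 6480*u**7*sqrt(2*u - 3)*sqrt(2*u - 1) + 22680*u**6*sqrt(2*u - 3)*sqrt(2*u - 1) + 35298*u**5*sqrt(2*u - 3)*sqrt(2*u - 1) + 31545*u**4*sqrt(2*u - 3)*sqrt(2*u - 1) - 81*u**4*sqrt(2*u - 3) + 81*u**4*sqrt(2*u - 1) + 17360*u**3*sqrt(2*u - 3)*sqrt(2*u - 1) - 162*u**3*sqrt(2*u - 3) + 162*u**3*sqrt(2*u - 1) + 5835*u**2*sqrt(2*u - 3)*sqrt(2*u - 1) - 99*u**2*sqrt(2*u - 3) + 99*u**2*sqrt(2*u - 1) + 1772*u*sqrt(2*u - 3)*sqrt(2*u - 1) - 18*u*sqrt(2*u - 3) + 18*u*sqrt(2*u - 1) + 425*sqrt(2*u - 3)*sqrt(2*u - 1) - 10*sqrt(2*u - 3) + 10*sqrt(2*u - 1))/(324*u**4*sqrt(2*u - 3)*sqrt(2*u - 1) + 648*u**3*sqrt(2*u - 3)*sqrt(2*u - 1) + 396*u**2*sqrt(2*u - 3)*sqrt(2*u - 1) + 72*u*sqrt(2*u - 3)*sqrt(2*u - 1) + 40*sqrt(2*u - 3)*sqrt(2*u - 1)) != 0.

Invalid: d/du[G] - f = (324*m*u**4*sqrt(2*u - 3)*sqrt(2*u - 1) + 648*m*u**3*sqrt(2*u - 3)*sqrt(2*u - 1) + 396*m*u**2*sqrt(2*u - 3)*sqrt(2*u - 1) + 72*m*u*sqrt(2*u - 3)*sqrt(2*u - 1) + 40*m*sqrt(2*u - 3)*sqrt(2*u - 1) + 6480*u**7*sqrt(2*u - 3)*sqrt(2*u - 1) + 22680*u**6*sqrt(2*u - 3)*sqrt(2*u - 1) + 35298*u**5*sqrt(2*u - 3)*sqrt(2*u - 1) + 31545*u**4*sqrt(2*u - 3)*sqrt(2*u - 1) - 81*u**4*sqrt(2*u - 3) + 81*u**4*sqrt(2*u - 1) + 17360*u**3*sqrt(2*u - 3)*sqrt(2*u - 1) - 162*u**3*sqrt(2*u - 3) + 162*u**3*sqrt(2*u - 1) + 5835*u**2*sqrt(2*u - 3)*sqrt(2*u - 1) - 99*u**2*sqrt(2*u - 3) + 99*u**2*sqrt(2*u - 1) + 1772*u*sqrt(2*u - 3)*sqrt(2*u - 1) - 18*u*sqrt(2*u - 3) + 18*u*sqrt(2*u - 1) + 425*sqrt(2*u - 3)*sqrt(2*u - 1) - 10*sqrt(2*u - 3) + 10*sqrt(2*u - 1))/(324*u**4*sqrt(2*u - 3)*sqrt(2*u - 1) + 648*u**3*sqrt(2*u - 3)*sqrt(2*u - 1) + 396*u**2*sqrt(2*u - 3)*sqrt(2*u - 1) + 72*u*sqrt(2*u - 3)*sqrt(2*u - 1) + 40*sqrt(2*u - 3)*sqrt(2*u - 1)), which is not 0.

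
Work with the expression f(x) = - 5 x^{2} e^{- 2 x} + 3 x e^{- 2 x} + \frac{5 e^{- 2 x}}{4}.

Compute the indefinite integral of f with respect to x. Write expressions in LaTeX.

F(x) = \frac{\left(2 x + 1\right) \left(10 x - 1\right) e^{- 2 x}}{8} + C

Recognize the product-rule pattern: f = u'v + uv' with u = \frac{5 x^{2}}{2} + x - \frac{1}{8}, v = e^{- 2 x}, so integration by parts undoes it.
Check: d/dx[\frac{\left(2 x + 1\right) \left(10 x - 1\right) e^{- 2 x}}{8}] = \frac{\left(- 20 x^{2} + 12 x + 5\right) e^{- 2 x}}{4}, which equals f(x).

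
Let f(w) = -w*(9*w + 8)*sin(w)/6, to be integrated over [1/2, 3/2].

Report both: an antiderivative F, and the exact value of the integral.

Antiderivative: F(w) = (9*w**2*cos(w) - 18*w*sin(w) + 8*w*cos(w) - 8*sin(w) - 18*cos(w))/6; value = -35*sin(3/2)/6 + 19*cos(3/2)/8 + 17*sin(1/2)/6 + 47*cos(1/2)/24

A first test for any F(w): its w-derivative must equal f(w) identically.
F(w) = (9*w**2*cos(w) - 18*w*sin(w) + 8*w*cos(w) - 8*sin(w) - 18*cos(w))/6 is an antiderivative of f.
Check: d/dw[(9*w**2*cos(w) - 18*w*sin(w) + 8*w*cos(w) - 8*sin(w) - 18*cos(w))/6] = -3*w**2*sin(w)/2 - 4*w*sin(w)/3, which equals f(w).
F(3/2) = -35*sin(3/2)/6 + 19*cos(3/2)/8; F(1/2) = -47*cos(1/2)/24 - 17*sin(1/2)/6.
Integral = F(3/2) - F(1/2) = -35*sin(3/2)/6 + 19*cos(3/2)/8 + 17*sin(1/2)/6 + 47*cos(1/2)/24.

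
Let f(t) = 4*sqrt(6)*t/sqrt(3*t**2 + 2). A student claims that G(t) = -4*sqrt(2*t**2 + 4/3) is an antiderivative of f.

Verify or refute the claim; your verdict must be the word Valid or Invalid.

Invalid: d/dt[G] - f = -8*sqrt(6)*t/sqrt(3*t**2 + 2), which is not 0.

d/dt[G] = -4*sqrt(6)*t/sqrt(3*t**2 + 2)
d/dt[G] - f(t) = -8*sqrt(6)*t/sqrt(3*t**2 + 2) != 0.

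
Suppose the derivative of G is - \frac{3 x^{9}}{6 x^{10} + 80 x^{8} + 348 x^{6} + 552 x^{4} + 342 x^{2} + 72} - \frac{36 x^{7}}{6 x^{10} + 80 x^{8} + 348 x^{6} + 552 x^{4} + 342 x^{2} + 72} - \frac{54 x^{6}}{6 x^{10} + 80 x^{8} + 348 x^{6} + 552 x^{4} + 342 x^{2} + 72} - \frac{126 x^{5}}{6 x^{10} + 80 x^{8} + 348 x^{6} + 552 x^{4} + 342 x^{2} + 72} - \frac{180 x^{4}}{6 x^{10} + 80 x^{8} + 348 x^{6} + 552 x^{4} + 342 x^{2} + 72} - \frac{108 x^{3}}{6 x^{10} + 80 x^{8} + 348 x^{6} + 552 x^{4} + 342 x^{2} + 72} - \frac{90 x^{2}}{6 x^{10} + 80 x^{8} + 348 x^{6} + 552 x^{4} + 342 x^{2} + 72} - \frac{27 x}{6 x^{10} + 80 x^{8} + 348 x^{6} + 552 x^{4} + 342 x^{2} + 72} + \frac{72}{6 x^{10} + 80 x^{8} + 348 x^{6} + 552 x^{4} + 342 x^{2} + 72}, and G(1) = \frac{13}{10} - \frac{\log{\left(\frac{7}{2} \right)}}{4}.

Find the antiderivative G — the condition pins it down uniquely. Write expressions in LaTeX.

G(x) = \frac{2 x}{\frac{2 x^{4}}{3} + 4 x^{2} + 2} - \frac{\log{\left(\frac{3 x^{2}}{2} + 2 \right)}}{4} + 1

The integrand splits into summands that can be handled one at a time.
A general antiderivative is \frac{2 x}{\frac{2 x^{4}}{3} + 4 x^{2} + 2} - \frac{\log{\left(\frac{3 x^{2}}{2} + 2 \right)}}{4} + C.
The condition gives C = \frac{13}{10} - \frac{\log{\left(\frac{7}{2} \right)}}{4} - (\frac{3}{10} - \frac{\log{\left(\frac{7}{2} \right)}}{4}) = 1.
So G(x) = \frac{2 x}{\frac{2 x^{4}}{3} + 4 x^{2} + 2} - \frac{\log{\left(\frac{3 x^{2}}{2} + 2 \right)}}{4} + 1.
Check: d/dx[\frac{2 x}{\frac{2 x^{4}}{3} + 4 x^{2} + 2} - \frac{\log{\left(\frac{3 x^{2}}{2} + 2 \right)}}{4} + 1] = \frac{- 3 x^{9} - 36 x^{7} - 54 x^{6} - 126 x^{5} - 180 x^{4} - 108 x^{3} - 90 x^{2} - 27 x + 72}{6 x^{10} + 80 x^{8} + 348 x^{6} + 552 x^{4} + 342 x^{2} + 72}, which equals G'(x).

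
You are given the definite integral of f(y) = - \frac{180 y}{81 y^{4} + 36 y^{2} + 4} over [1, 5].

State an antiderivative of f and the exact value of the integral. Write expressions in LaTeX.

Antiderivative: F(y) = \frac{10}{9 y^{2} + 2}; value = - \frac{2160}{2497}

f matches the chain-rule pattern g'(h)*h' with inner function h(y) = \frac{3 y^{2}}{2} + \frac{1}{3}; substituting u = h(y) collapses the integral.
F(y) = \frac{10}{9 y^{2} + 2} is an antiderivative of f.
Check: d/dy[\frac{10}{9 y^{2} + 2}] = - \frac{180 y}{81 y^{4} + 36 y^{2} + 4} = f(y).
F(5) = \frac{10}{227}; F(1) = \frac{10}{11}.
Integral = F(5) - F(1) = - \frac{2160}{2497}.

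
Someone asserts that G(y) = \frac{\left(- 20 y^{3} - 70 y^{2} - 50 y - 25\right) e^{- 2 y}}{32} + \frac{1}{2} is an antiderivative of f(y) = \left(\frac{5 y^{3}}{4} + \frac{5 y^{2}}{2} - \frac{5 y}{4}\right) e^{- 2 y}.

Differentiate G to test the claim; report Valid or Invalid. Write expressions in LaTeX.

d/dy[G] = \frac{\left(5 y^{3} + 10 y^{2} - 5 y\right) e^{- 2 y}}{4}
This equals f(y) exactly, so the claim holds.

Valid - differentiating G returns exactly f.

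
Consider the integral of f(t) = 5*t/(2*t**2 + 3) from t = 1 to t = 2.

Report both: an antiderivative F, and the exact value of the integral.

The substitution u = 2*t**2 + 3 works: f is exactly (dF/du)*(du/dt) for that inner function.
F(t) = 5*log(2*t**2 + 3)/4 is an antiderivative of f.
Check: d/dt[5*log(2*t**2 + 3)/4] = 5*t/(2*t**2 + 3) = f(t).
F(2) = 5*log(11)/4; F(1) = 5*log(5)/4.
Integral = F(2) - F(1) = -5*log(5)/4 + 5*log(11)/4.

Antiderivative: F(t) = 5*log(2*t**2 + 3)/4; value = -5*log(5)/4 + 5*log(11)/4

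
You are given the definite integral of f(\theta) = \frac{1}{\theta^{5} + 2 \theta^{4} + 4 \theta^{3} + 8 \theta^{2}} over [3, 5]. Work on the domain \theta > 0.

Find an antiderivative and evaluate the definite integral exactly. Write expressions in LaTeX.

The denominator factors as \theta^{2} \left(\theta + 2\right) \left(\theta^{2} + 4\right); partial fractions split f into directly integrable pieces: \frac{\theta - 2}{32 \left(\theta^{2} + 4\right)} + \frac{1}{32 \left(\theta + 2\right)} - \frac{1}{16 \theta} + \frac{1}{8 \theta^{2}}.
F(\theta) = \frac{- 4 \theta \log{\left(\theta \right)} + 2 \theta \log{\left(\theta + 2 \right)} + \theta \log{\left(\theta^{2} + 4 \right)} - 2 \theta \operatorname{atan}{\left(\frac{\theta}{2} \right)} - 8}{64 \theta} is an antiderivative of f.
Check: d/d\theta[\frac{- 4 \theta \log{\left(\theta \right)} + 2 \theta \log{\left(\theta + 2 \right)} + \theta \log{\left(\theta^{2} + 4 \right)} - 2 \theta \operatorname{atan}{\left(\frac{\theta}{2} \right)} - 8}{64 \theta}] = \frac{1}{\theta^{5} + 2 \theta^{4} + 4 \theta^{3} + 8 \theta^{2}} = f(\theta).
F(5) = - \frac{\log{\left(5 \right)}}{16} - \frac{\operatorname{atan}{\left(\frac{5}{2} \right)}}{32} - \frac{1}{40} + \frac{\log{\left(29 \right)}}{64} + \frac{\log{\left(7 \right)}}{32}; F(3) = - \frac{\log{\left(3 \right)}}{16} - \frac{1}{24} - \frac{\operatorname{atan}{\left(\frac{3}{2} \right)}}{32} + \frac{\log{\left(13 \right)}}{64} + \frac{\log{\left(5 \right)}}{32}.
Integral = F(5) - F(3) = - \frac{3 \log{\left(5 \right)}}{32} - \frac{\log{\left(13 \right)}}{64} - \frac{\operatorname{atan}{\left(\frac{5}{2} \right)}}{32} + \frac{1}{60} + \frac{\operatorname{atan}{\left(\frac{3}{2} \right)}}{32} + \frac{\log{\left(29 \right)}}{64} + \frac{\log{\left(7 \right)}}{32} + \frac{\log{\left(3 \right)}}{16}.

Antiderivative: F(\theta) = \frac{- 4 \theta \log{\left(\theta \right)} + 2 \theta \log{\left(\theta + 2 \right)} + \theta \log{\left(\theta^{2} + 4 \right)} - 2 \theta \operatorname{atan}{\left(\frac{\theta}{2} \right)} - 8}{64 \theta}; value = - \frac{3 \log{\left(5 \right)}}{32} - \frac{\log{\left(13 \right)}}{64} - \frac{\operatorname{atan}{\left(\frac{5}{2} \right)}}{32} + \frac{1}{60} + \frac{\operatorname{atan}{\left(\frac{3}{2} \right)}}{32} + \frac{\log{\left(29 \right)}}{64} + \frac{\log{\left(7 \right)}}{32} + \frac{\log{\left(3 \right)}}{16}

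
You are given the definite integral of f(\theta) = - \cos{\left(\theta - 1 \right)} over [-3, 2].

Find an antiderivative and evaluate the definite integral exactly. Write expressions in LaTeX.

Antiderivative: F(\theta) = - \sin{\left(\theta - 1 \right)}; value = - \sin{\left(1 \right)} - \sin{\left(4 \right)}

Recover f(\theta) by differentiating a candidate F(\theta); any mismatch rules it out.
F(\theta) = - \sin{\left(\theta - 1 \right)} is an antiderivative of f.
Check: d/d\theta[- \sin{\left(\theta - 1 \right)}] = - \cos{\left(\theta - 1 \right)} = f(\theta).
F(2) = - \sin{\left(1 \right)}; F(-3) = \sin{\left(4 \right)}.
Integral = F(2) - F(-3) = - \sin{\left(1 \right)} - \sin{\left(4 \right)}.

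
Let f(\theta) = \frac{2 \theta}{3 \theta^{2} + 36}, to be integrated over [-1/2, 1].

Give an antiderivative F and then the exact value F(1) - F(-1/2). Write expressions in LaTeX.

f matches the chain-rule pattern g'(h)*h' with inner function h(\theta) = \frac{\theta^{2}}{2} + 6; substituting u = h(\theta) collapses the integral.
F(\theta) = \frac{\log{\left(\frac{\theta^{2}}{2} + 6 \right)}}{3} is an antiderivative of f.
Check: d/d\theta[\frac{\log{\left(\frac{\theta^{2}}{2} + 6 \right)}}{3}] = \frac{2 \theta}{3 \theta^{2} + 36} = f(\theta).
F(1) = \frac{\log{\left(\frac{13}{2} \right)}}{3}; F(-1/2) = \frac{\log{\left(\frac{49}{8} \right)}}{3}.
Integral = F(1) - F(-1/2) = - \frac{\log{\left(\frac{49}{8} \right)}}{3} + \frac{\log{\left(\frac{13}{2} \right)}}{3}.

Antiderivative: F(\theta) = \frac{\log{\left(\frac{\theta^{2}}{2} + 6 \right)}}{3}; value = - \frac{\log{\left(\frac{49}{8} \right)}}{3} + \frac{\log{\left(\frac{13}{2} \right)}}{3}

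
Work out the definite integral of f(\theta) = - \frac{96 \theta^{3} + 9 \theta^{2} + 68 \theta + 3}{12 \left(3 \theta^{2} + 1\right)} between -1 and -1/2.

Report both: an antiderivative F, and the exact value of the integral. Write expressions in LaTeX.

Differentiate the proposed F(\theta) back; it has to land on f(\theta) exactly.
F(\theta) = - \frac{4 \theta^{2}}{3} - \frac{\theta}{4} - \frac{\log{\left(2 \theta^{2} + \frac{2}{3} \right)}}{2} is an antiderivative of f.
Check: d/d\theta[- \frac{4 \theta^{2}}{3} - \frac{\theta}{4} - \frac{\log{\left(2 \theta^{2} + \frac{2}{3} \right)}}{2}] = \frac{- 96 \theta^{3} - 9 \theta^{2} - 68 \theta - 3}{36 \theta^{2} + 12}, which equals f(\theta).
F(-1/2) = - \frac{5}{24} - \frac{\log{\left(\frac{7}{6} \right)}}{2}; F(-1) = - \frac{13}{12} - \frac{\log{\left(\frac{8}{3} \right)}}{2}.
Integral = F(-1/2) - F(-1) = - \frac{\log{\left(\frac{7}{6} \right)}}{2} + \frac{\log{\left(\frac{8}{3} \right)}}{2} + \frac{7}{8}.

Antiderivative: F(\theta) = - \frac{4 \theta^{2}}{3} - \frac{\theta}{4} - \frac{\log{\left(2 \theta^{2} + \frac{2}{3} \right)}}{2}; value = - \frac{\log{\left(\frac{7}{6} \right)}}{2} + \frac{\log{\left(\frac{8}{3} \right)}}{2} + \frac{7}{8}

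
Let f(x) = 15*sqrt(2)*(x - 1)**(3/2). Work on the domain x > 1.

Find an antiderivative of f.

An antiderivative is F(x) = 6*x**2*sqrt(2*x - 2) - 12*x*sqrt(2*x - 2) + 6*sqrt(2*x - 2).

A first test for any F(x): its x-derivative must equal f(x) identically.
Check: d/dx[6*x**2*sqrt(2*x - 2) - 12*x*sqrt(2*x - 2) + 6*sqrt(2*x - 2)] = (15*sqrt(2)*x**2 - 30*sqrt(2)*x + 15*sqrt(2))/sqrt(x - 1), which equals f(x).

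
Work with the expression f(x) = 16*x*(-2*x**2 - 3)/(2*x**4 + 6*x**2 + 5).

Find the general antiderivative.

F(x) = -4*log(2*x**4/3 + 2*x**2 + 5/3) + C

f matches the chain-rule pattern g'(h)*h' with inner function h(x) = 2*x**4/3 + 2*x**2 + 5/3; substituting u = h(x) collapses the integral.
Check: d/dx[-4*log(2*x**4/3 + 2*x**2 + 5/3)] = (-32*x**3 - 48*x)/(2*x**4 + 6*x**2 + 5), which equals f(x).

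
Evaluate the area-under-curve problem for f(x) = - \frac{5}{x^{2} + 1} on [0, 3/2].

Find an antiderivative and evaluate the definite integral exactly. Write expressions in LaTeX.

Antiderivative: F(x) = - 5 \operatorname{atan}{\left(x \right)}; value = - 5 \operatorname{atan}{\left(\frac{3}{2} \right)}

Differentiate the proposed F(x) back; it has to land on f(x) exactly.
F(x) = - 5 \operatorname{atan}{\left(x \right)} is an antiderivative of f.
Check: d/dx[- 5 \operatorname{atan}{\left(x \right)}] = - \frac{5}{x^{2} + 1} = f(x).
F(3/2) = - 5 \operatorname{atan}{\left(\frac{3}{2} \right)}; F(0) = 0.
Integral = F(3/2) - F(0) = - 5 \operatorname{atan}{\left(\frac{3}{2} \right)}.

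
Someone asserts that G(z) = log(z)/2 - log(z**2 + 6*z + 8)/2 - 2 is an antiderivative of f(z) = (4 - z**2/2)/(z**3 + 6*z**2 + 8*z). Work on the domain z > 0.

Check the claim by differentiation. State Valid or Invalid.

Valid - differentiating G returns exactly f.

d/dz[G] = (8 - z**2)/(2*z**3 + 12*z**2 + 16*z)
This equals f(z) exactly, so the claim holds.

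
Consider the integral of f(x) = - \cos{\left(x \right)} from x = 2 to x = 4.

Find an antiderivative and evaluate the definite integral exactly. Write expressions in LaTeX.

Antiderivative: F(x) = - \sin{\left(x \right)}; value = - \sin{\left(4 \right)} + \sin{\left(2 \right)}

An antiderivative F(x) passes only if d/dx[F] lands on f(x) exactly.
F(x) = - \sin{\left(x \right)} is an antiderivative of f.
Check: d/dx[- \sin{\left(x \right)}] = - \cos{\left(x \right)} = f(x).
F(4) = - \sin{\left(4 \right)}; F(2) = - \sin{\left(2 \right)}.
Integral = F(4) - F(2) = - \sin{\left(4 \right)} + \sin{\left(2 \right)}.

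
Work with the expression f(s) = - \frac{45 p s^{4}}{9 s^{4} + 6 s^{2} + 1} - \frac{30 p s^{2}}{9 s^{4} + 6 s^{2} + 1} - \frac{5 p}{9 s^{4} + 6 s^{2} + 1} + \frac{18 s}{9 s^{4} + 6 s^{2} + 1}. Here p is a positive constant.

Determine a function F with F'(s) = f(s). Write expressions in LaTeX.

The integrand splits into summands that can be handled one at a time.
Check: d/ds[- \frac{15 p s^{3} + 5 p s + 3}{3 s^{2} + 1}] = \frac{- 45 p s^{4} - 30 p s^{2} - 5 p + 18 s}{9 s^{4} + 6 s^{2} + 1}, which equals f(s).

An antiderivative is F(s) = - \frac{15 p s^{3} + 5 p s + 3}{3 s^{2} + 1}.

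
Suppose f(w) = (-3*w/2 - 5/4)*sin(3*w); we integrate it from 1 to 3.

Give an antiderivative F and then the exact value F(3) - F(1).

Antiderivative: F(w) = w*cos(3*w)/2 - sin(3*w)/6 + 5*cos(3*w)/12; value = 23*cos(9)/12 - sin(9)/6 + sin(3)/6 - 11*cos(3)/12

Recover f(w) by differentiating a candidate F(w); any mismatch rules it out.
F(w) = w*cos(3*w)/2 - sin(3*w)/6 + 5*cos(3*w)/12 is an antiderivative of f.
Check: d/dw[w*cos(3*w)/2 - sin(3*w)/6 + 5*cos(3*w)/12] = -3*w*sin(3*w)/2 - 5*sin(3*w)/4, which equals f(w).
F(3) = 23*cos(9)/12 - sin(9)/6; F(1) = 11*cos(3)/12 - sin(3)/6.
Integral = F(3) - F(1) = 23*cos(9)/12 - sin(9)/6 + sin(3)/6 - 11*cos(3)/12.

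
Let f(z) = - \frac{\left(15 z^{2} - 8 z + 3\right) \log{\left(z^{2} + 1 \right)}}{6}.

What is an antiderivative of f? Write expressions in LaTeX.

Whatever form F(z) takes, F'(z) = f(z) is non-negotiable.
Check: d/dz[- \frac{15 z^{3} \log{\left(z^{2} + 1 \right)} - 10 z^{3} - 12 z^{2} \log{\left(z^{2} + 1 \right)} + 12 z^{2} + 9 z \log{\left(z^{2} + 1 \right)} + 12 z - 12 \log{\left(z^{2} + 1 \right)} - 12 \operatorname{atan}{\left(z \right)}}{18}] = - \frac{5 z^{2} \log{\left(z^{2} + 1 \right)}}{2} + \frac{4 z \log{\left(z^{2} + 1 \right)}}{3} - \frac{\log{\left(z^{2} + 1 \right)}}{2}, which equals f(z).

An antiderivative is F(z) = - \frac{15 z^{3} \log{\left(z^{2} + 1 \right)} - 10 z^{3} - 12 z^{2} \log{\left(z^{2} + 1 \right)} + 12 z^{2} + 9 z \log{\left(z^{2} + 1 \right)} + 12 z - 12 \log{\left(z^{2} + 1 \right)} - 12 \operatorname{atan}{\left(z \right)}}{18}.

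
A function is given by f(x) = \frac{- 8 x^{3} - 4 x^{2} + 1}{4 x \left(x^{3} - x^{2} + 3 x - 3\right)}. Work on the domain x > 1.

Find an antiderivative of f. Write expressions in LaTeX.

An antiderivative is F(x) = - \frac{\log{\left(x \right)}}{12} - \frac{11 \log{\left(x - 1 \right)}}{16} - \frac{59 \log{\left(x^{2} + 3 \right)}}{96} - \frac{37 \sqrt{3} \operatorname{atan}{\left(\frac{\sqrt{3} x}{3} \right)}}{48}.

Factor the denominator (4 x \left(x - 1\right) \left(x^{2} + 3\right)) and decompose: f = - \frac{59 x + 111}{48 \left(x^{2} + 3\right)} - \frac{11}{16 \left(x - 1\right)} - \frac{1}{12 x}; each piece integrates to a log, atan, or power term.
Check: d/dx[- \frac{\log{\left(x \right)}}{12} - \frac{11 \log{\left(x - 1 \right)}}{16} - \frac{59 \log{\left(x^{2} + 3 \right)}}{96} - \frac{37 \sqrt{3} \operatorname{atan}{\left(\frac{\sqrt{3} x}{3} \right)}}{48}] = \frac{- 8 x^{3} - 4 x^{2} + 1}{4 x^{4} - 4 x^{3} + 12 x^{2} - 12 x}, which equals f(x).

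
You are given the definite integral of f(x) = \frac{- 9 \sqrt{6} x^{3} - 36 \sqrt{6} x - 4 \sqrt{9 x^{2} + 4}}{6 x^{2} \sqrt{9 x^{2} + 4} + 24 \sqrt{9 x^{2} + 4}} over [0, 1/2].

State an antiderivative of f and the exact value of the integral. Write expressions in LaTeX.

Antiderivative: F(x) = - \frac{\sqrt{6} \sqrt{9 x^{2} + 4} + 2 \operatorname{atan}{\left(\frac{x}{2} \right)}}{6}; value = - \frac{\sqrt{6}}{12} - \frac{\operatorname{atan}{\left(\frac{1}{4} \right)}}{3}

Recover f(x) by differentiating a candidate F(x); any mismatch rules it out.
F(x) = - \frac{\sqrt{6} \sqrt{9 x^{2} + 4} + 2 \operatorname{atan}{\left(\frac{x}{2} \right)}}{6} is an antiderivative of f.
Check: d/dx[- \frac{\sqrt{6} \sqrt{9 x^{2} + 4} + 2 \operatorname{atan}{\left(\frac{x}{2} \right)}}{6}] = \frac{- 9 \sqrt{6} x^{3} - 36 \sqrt{6} x - 4 \sqrt{9 x^{2} + 4}}{6 x^{2} \sqrt{9 x^{2} + 4} + 24 \sqrt{9 x^{2} + 4}} = f(x).
F(1/2) = - \frac{5 \sqrt{6}}{12} - \frac{\operatorname{atan}{\left(\frac{1}{4} \right)}}{3}; F(0) = - \frac{\sqrt{6}}{3}.
Integral = F(1/2) - F(0) = - \frac{\sqrt{6}}{12} - \frac{\operatorname{atan}{\left(\frac{1}{4} \right)}}{3}.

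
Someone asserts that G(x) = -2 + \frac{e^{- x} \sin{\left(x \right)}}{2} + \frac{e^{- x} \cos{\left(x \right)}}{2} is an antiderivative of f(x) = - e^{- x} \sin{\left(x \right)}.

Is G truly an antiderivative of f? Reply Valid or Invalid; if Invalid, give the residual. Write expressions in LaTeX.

d/dx[G] = - e^{- x} \sin{\left(x \right)}
This equals f(x) exactly, so the claim holds.

Valid: G'(x) = f(x).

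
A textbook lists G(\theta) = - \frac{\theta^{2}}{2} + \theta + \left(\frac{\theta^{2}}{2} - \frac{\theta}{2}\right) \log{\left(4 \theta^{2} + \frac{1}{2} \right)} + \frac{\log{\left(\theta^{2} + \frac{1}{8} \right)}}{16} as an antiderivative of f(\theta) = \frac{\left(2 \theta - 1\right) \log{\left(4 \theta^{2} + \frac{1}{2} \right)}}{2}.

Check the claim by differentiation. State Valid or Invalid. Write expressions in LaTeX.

d/d\theta[G] = \frac{16 \theta^{3} \log{\left(4 \theta^{2} + \frac{1}{2} \right)} - 8 \theta^{2} \log{\left(4 \theta^{2} + \frac{1}{2} \right)} + 2 \theta \log{\left(4 \theta^{2} + \frac{1}{2} \right)} - \log{\left(4 \theta^{2} + \frac{1}{2} \right)} + 2}{16 \theta^{2} + 2}
d/d\theta[G] - f(\theta) = \frac{1}{8 \theta^{2} + 1} != 0.

Invalid: d/d\theta[G] - f = \frac{1}{8 \theta^{2} + 1}, which is not 0.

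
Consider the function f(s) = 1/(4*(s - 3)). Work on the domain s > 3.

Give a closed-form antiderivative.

An antiderivative is F(s) = log(s - 3)/4.

Recover f(s) by differentiating a candidate F(s); any mismatch rules it out.
Check: d/ds[log(s - 3)/4] = 1/(4*s - 12), which equals f(s).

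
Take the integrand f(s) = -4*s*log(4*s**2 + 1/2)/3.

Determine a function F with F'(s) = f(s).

A first test for any F(s): its s-derivative must equal f(s) identically.
Check: d/ds[-2*s**2*log(4*s**2 + 1/2)/3 + 2*s**2/3 - log(8*s**2 + 1)/12] = -4*s*log(4*s**2 + 1/2)/3 = f(s).

An antiderivative is F(s) = -2*s**2*log(4*s**2 + 1/2)/3 + 2*s**2/3 - log(8*s**2 + 1)/12.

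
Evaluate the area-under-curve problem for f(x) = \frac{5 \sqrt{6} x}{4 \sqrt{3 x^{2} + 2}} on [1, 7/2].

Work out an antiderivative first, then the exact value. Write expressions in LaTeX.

f matches the chain-rule pattern g'(h)*h' with inner function h(x) = 2 x^{2} + \frac{4}{3}; substituting u = h(x) collapses the integral.
F(x) = \frac{5 \sqrt{2 x^{2} + \frac{4}{3}}}{4} is an antiderivative of f.
Check: d/dx[\frac{5 \sqrt{2 x^{2} + \frac{4}{3}}}{4}] = \frac{5 \sqrt{6} x}{4 \sqrt{3 x^{2} + 2}} = f(x).
F(7/2) = \frac{5 \sqrt{930}}{24}; F(1) = \frac{5 \sqrt{30}}{12}.
Integral = F(7/2) - F(1) = - \frac{5 \sqrt{30}}{12} + \frac{5 \sqrt{930}}{24}.

Antiderivative: F(x) = \frac{5 \sqrt{2 x^{2} + \frac{4}{3}}}{4}; value = - \frac{5 \sqrt{30}}{12} + \frac{5 \sqrt{930}}{24}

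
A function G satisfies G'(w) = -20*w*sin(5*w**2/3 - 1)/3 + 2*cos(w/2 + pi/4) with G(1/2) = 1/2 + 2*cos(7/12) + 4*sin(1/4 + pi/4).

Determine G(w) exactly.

G(w) = 4*sin(w/2 + pi/4) + 2*cos(5*w**2/3 - 1) + 1/2

The integrand splits into summands that can be handled one at a time.
A general antiderivative is 4*sin(w/2 + pi/4) + 2*cos(5*w**2/3 - 1) + C.
The condition gives C = 1/2 + 2*cos(7/12) + 4*sin(1/4 + pi/4) - (2*cos(7/12) + 4*sin(1/4 + pi/4)) = 1/2.
So G(w) = 4*sin(w/2 + pi/4) + 2*cos(5*w**2/3 - 1) + 1/2.
Check: d/dw[4*sin(w/2 + pi/4) + 2*cos(5*w**2/3 - 1) + 1/2] = -20*w*sin(5*w**2/3 - 1)/3 + 2*cos(w/2 + pi/4) = G'(w).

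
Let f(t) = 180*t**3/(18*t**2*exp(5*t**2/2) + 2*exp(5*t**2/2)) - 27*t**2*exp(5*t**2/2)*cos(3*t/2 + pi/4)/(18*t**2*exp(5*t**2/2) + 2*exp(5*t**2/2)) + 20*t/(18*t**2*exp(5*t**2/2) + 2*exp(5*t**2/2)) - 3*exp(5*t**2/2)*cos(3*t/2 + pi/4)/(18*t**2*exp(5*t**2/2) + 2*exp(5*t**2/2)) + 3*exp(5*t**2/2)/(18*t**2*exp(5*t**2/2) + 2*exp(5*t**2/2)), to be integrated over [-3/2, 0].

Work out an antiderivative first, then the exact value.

Antiderivative: F(t) = (-2*exp(5*t**2/2)*sin(3*t/2 + pi/4) + exp(5*t**2/2)*atan(3*t) - 4)*exp(-5*t**2/2)/2; value = -2 + cos(pi/4 + 9/4) - sqrt(2)/2 + 2*exp(-45/8) + atan(9/2)/2

The integrand splits into summands that can be handled one at a time.
F(t) = (-2*exp(5*t**2/2)*sin(3*t/2 + pi/4) + exp(5*t**2/2)*atan(3*t) - 4)*exp(-5*t**2/2)/2 is an antiderivative of f.
Check: d/dt[(-2*exp(5*t**2/2)*sin(3*t/2 + pi/4) + exp(5*t**2/2)*atan(3*t) - 4)*exp(-5*t**2/2)/2] = (180*t**3 - 27*t**2*exp(5*t**2/2)*cos(3*t/2 + pi/4) + 20*t - 3*exp(5*t**2/2)*cos(3*t/2 + pi/4) + 3*exp(5*t**2/2))/(18*t**2*exp(5*t**2/2) + 2*exp(5*t**2/2)), which equals f(t).
F(0) = -2 - sqrt(2)/2; F(-3/2) = -atan(9/2)/2 - 2*exp(-45/8) - cos(pi/4 + 9/4).
Integral = F(0) - F(-3/2) = -2 + cos(pi/4 + 9/4) - sqrt(2)/2 + 2*exp(-45/8) + atan(9/2)/2.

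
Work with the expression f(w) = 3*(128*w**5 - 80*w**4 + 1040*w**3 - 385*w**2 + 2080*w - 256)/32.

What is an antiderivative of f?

f matches the chain-rule pattern g'(h)*h' with inner function h(w) = -w**2 + w/4 - 4; substituting u = h(w) collapses the integral.
Check: d/dw[2*w**6 - 3*w**5/2 + 195*w**4/8 - 385*w**3/32 + 195*w**2/2 - 24*w] = 12*w**5 - 15*w**4/2 + 195*w**3/2 - 1155*w**2/32 + 195*w - 24, which equals f(w).

An antiderivative is F(w) = 2*w**6 - 3*w**5/2 + 195*w**4/8 - 385*w**3/32 + 195*w**2/2 - 24*w.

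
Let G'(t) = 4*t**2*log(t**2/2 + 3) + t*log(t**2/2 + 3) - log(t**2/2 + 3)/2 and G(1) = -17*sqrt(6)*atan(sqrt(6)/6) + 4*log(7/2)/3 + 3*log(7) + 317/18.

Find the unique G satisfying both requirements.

G(t) = 4*t**3*log(t**2/2 + 3)/3 - 8*t**3/9 + t**2*log(t**2/2 + 3)/2 - t**2/2 - t*log(t**2/2 + 3)/2 + 17*t + 3*log(t**2 + 6) - 17*sqrt(6)*atan(sqrt(6)*t/6) + 2

The integrand splits into summands that can be handled one at a time.
A general antiderivative is -8*t**3/9 - t**2/2 + 17*t + (4*t**3/3 + t**2/2 - t/2)*log(t**2/2 + 3) + 3*log(t**2 + 6) - 17*sqrt(6)*atan(sqrt(6)*t/6) + C.
The condition gives C = -17*sqrt(6)*atan(sqrt(6)/6) + 4*log(7/2)/3 + 3*log(7) + 317/18 - (-17*sqrt(6)*atan(sqrt(6)/6) + 4*log(7/2)/3 + 3*log(7) + 281/18) = 2.
So G(t) = 4*t**3*log(t**2/2 + 3)/3 - 8*t**3/9 + t**2*log(t**2/2 + 3)/2 - t**2/2 - t*log(t**2/2 + 3)/2 + 17*t + 3*log(t**2 + 6) - 17*sqrt(6)*atan(sqrt(6)*t/6) + 2.
Check: d/dt[4*t**3*log(t**2/2 + 3)/3 - 8*t**3/9 + t**2*log(t**2/2 + 3)/2 - t**2/2 - t*log(t**2/2 + 3)/2 + 17*t + 3*log(t**2 + 6) - 17*sqrt(6)*atan(sqrt(6)*t/6) + 2] = 4*t**2*log(t**2/2 + 3) + t*log(t**2/2 + 3) - log(t**2/2 + 3)/2 = G'(t).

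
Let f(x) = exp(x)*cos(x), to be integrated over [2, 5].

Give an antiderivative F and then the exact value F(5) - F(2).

Antiderivative: F(x) = exp(x)*sin(x)/2 + exp(x)*cos(x)/2; value = exp(5)*sin(5)/2 - exp(2)*sin(2)/2 - exp(2)*cos(2)/2 + exp(5)*cos(5)/2

Check any antiderivative F(x) by computing F'(x) and comparing it with f(x).
F(x) = exp(x)*sin(x)/2 + exp(x)*cos(x)/2 is an antiderivative of f.
Check: d/dx[exp(x)*sin(x)/2 + exp(x)*cos(x)/2] = exp(x)*cos(x) = f(x).
F(5) = exp(5)*sin(5)/2 + exp(5)*cos(5)/2; F(2) = exp(2)*cos(2)/2 + exp(2)*sin(2)/2.
Integral = F(5) - F(2) = exp(5)*sin(5)/2 - exp(2)*sin(2)/2 - exp(2)*cos(2)/2 + exp(5)*cos(5)/2.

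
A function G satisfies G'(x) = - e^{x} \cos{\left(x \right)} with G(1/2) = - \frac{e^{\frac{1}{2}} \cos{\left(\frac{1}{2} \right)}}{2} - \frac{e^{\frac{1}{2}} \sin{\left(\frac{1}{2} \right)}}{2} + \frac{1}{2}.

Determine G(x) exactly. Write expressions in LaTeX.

Differentiate the proposed G(x) back; it has to land on the given G'(x).
A general antiderivative is - \frac{e^{x} \sin{\left(x \right)}}{2} - \frac{e^{x} \cos{\left(x \right)}}{2} + C.
The condition gives C = - \frac{e^{\frac{1}{2}} \cos{\left(\frac{1}{2} \right)}}{2} - \frac{e^{\frac{1}{2}} \sin{\left(\frac{1}{2} \right)}}{2} + \frac{1}{2} - (- \frac{e^{\frac{1}{2}} \cos{\left(\frac{1}{2} \right)}}{2} - \frac{e^{\frac{1}{2}} \sin{\left(\frac{1}{2} \right)}}{2}) = \frac{1}{2}.
So G(x) = - \frac{e^{x} \sin{\left(x \right)}}{2} - \frac{e^{x} \cos{\left(x \right)}}{2} + \frac{1}{2}.
Check: d/dx[- \frac{e^{x} \sin{\left(x \right)}}{2} - \frac{e^{x} \cos{\left(x \right)}}{2} + \frac{1}{2}] = - e^{x} \cos{\left(x \right)} = G'(x).

G(x) = - \frac{e^{x} \sin{\left(x \right)}}{2} - \frac{e^{x} \cos{\left(x \right)}}{2} + \frac{1}{2}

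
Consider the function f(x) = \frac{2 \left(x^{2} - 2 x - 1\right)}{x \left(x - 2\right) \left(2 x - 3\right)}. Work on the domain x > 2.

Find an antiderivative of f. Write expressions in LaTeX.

Factor the denominator (x \left(x - 2\right) \left(2 x - 3\right)) and decompose: f = \frac{14}{3 \left(2 x - 3\right)} - \frac{1}{x - 2} - \frac{1}{3 x}; each piece integrates to a log, atan, or power term.
Check: d/dx[- \frac{\log{\left(x \right)}}{3} - \log{\left(x - 2 \right)} + \frac{7 \log{\left(x - \frac{3}{2} \right)}}{3}] = \frac{2 x^{2} - 4 x - 2}{2 x^{3} - 7 x^{2} + 6 x}, which equals f(x).

An antiderivative is F(x) = - \frac{\log{\left(x \right)}}{3} - \log{\left(x - 2 \right)} + \frac{7 \log{\left(x - \frac{3}{2} \right)}}{3}.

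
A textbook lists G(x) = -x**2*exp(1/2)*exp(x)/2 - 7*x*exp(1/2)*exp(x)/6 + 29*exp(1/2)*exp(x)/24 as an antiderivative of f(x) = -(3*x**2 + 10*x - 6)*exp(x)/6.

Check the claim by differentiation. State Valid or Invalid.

Invalid: d/dx[G] - f = -x**2*exp(1/2)*exp(x)/2 + x**2*exp(x)/2 - 13*x*exp(1/2)*exp(x)/6 + 5*x*exp(x)/3 - exp(x) + exp(1/2)*exp(x)/24, which is not 0.

d/dx[G] = -x**2*exp(1/2)*exp(x)/2 - 13*x*exp(1/2)*exp(x)/6 + exp(1/2)*exp(x)/24
d/dx[G] - f(x) = -x**2*exp(1/2)*exp(x)/2 + x**2*exp(x)/2 - 13*x*exp(1/2)*exp(x)/6 + 5*x*exp(x)/3 - exp(x) + exp(1/2)*exp(x)/24 != 0.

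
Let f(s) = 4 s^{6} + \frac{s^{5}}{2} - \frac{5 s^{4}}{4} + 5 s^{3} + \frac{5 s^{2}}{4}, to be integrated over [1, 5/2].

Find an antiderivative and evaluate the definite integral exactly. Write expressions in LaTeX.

Integrate term by term and add the pieces.
F(s) = \frac{s^{3} \left(48 s^{4} + 7 s^{3} - 21 s^{2} + 105 s + 35\right)}{84} is an antiderivative of f.
Check: d/ds[\frac{s^{3} \left(48 s^{4} + 7 s^{3} - 21 s^{2} + 105 s + 35\right)}{84}] = 4 s^{6} + \frac{s^{5}}{2} - \frac{5 s^{4}}{4} + 5 s^{3} + \frac{5 s^{2}}{4} = f(s).
F(5/2) = \frac{716875}{1792}; F(1) = \frac{29}{14}.
Integral = F(5/2) - F(1) = \frac{713163}{1792}.

Antiderivative: F(s) = \frac{s^{3} \left(48 s^{4} + 7 s^{3} - 21 s^{2} + 105 s + 35\right)}{84}; value = \frac{713163}{1792}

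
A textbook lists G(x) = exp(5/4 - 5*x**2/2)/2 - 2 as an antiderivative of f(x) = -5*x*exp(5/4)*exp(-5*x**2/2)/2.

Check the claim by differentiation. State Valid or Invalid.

Valid - the claim checks out under differentiation.

d/dx[G] = -5*x*exp(5/4)*exp(-5*x**2/2)/2
This equals f(x) exactly, so the claim holds.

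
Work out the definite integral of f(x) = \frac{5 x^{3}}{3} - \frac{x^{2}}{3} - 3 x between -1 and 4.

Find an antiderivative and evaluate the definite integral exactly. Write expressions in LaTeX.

Integrate term by term and add the pieces.
F(x) = \frac{x^{2} \left(15 x^{2} - 4 x - 54\right)}{36} is an antiderivative of f.
Check: d/dx[\frac{x^{2} \left(15 x^{2} - 4 x - 54\right)}{36}] = \frac{5 x^{3}}{3} - \frac{x^{2}}{3} - 3 x = f(x).
F(4) = \frac{680}{9}; F(-1) = - \frac{35}{36}.
Integral = F(4) - F(-1) = \frac{2755}{36}.

Antiderivative: F(x) = \frac{x^{2} \left(15 x^{2} - 4 x - 54\right)}{36}; value = \frac{2755}{36}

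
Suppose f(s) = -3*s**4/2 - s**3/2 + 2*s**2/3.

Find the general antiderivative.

F(s) = s**3*(-108*s**2 - 45*s + 80)/360 + C

The integrand splits into summands that can be handled one at a time.
Check: d/ds[s**3*(-108*s**2 - 45*s + 80)/360] = -3*s**4/2 - s**3/2 + 2*s**2/3 = f(s).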